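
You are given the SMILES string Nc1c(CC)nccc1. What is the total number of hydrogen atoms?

Walk through each heavy atom and fill implicit hydrogens from standard valence (C 4, N 3, O 2, S 2, halogen 1); for lowercase aromatic atoms, an aromatic c carries 1 H when it has two neighbours and 0 H with three, and aromatic n carries 0 H:
  atom 1: N, bond orders sum to 1 (valence 3) → 2 H
  atom 2: aromatic c, 3 neighbours → 0 H
  atom 3: aromatic c, 3 neighbours → 0 H
  atom 4: C, bond orders sum to 2 (valence 4) → 2 H
  atom 5: C, bond orders sum to 1 (valence 4) → 3 H
  atom 6: aromatic n, 2 neighbours → 0 H
  atom 7: aromatic c, 2 neighbours → 1 H
  atom 8: aromatic c, 2 neighbours → 1 H
  atom 9: aromatic c, 2 neighbours → 1 H
Total hydrogens: 10.

10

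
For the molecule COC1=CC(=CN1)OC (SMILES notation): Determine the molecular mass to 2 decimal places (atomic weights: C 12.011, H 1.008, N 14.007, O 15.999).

127.14 g/mol

First, the molecular formula is C6H9NO2 (counting implicit H from valence).
  C: 6 × 12.011 = 72.066
  H: 9 × 1.008 = 9.072
  N: 1 × 14.007 = 14.007
  O: 2 × 15.999 = 31.998
Sum: 6×12.011 + 9×1.008 + 1×14.007 + 2×15.999 = 127.143 → 127.14 g/mol.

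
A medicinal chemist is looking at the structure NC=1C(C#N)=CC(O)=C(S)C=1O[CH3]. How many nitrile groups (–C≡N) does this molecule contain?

1

The nitrile motif appears at heavy-atom position 4 in the SMILES.
Other groups present: 1 ether, 1 hydroxyl, 1 primary amine, 1 thiol.
Nitrile count: 1.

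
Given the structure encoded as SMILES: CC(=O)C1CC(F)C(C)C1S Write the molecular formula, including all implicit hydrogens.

C8H13FOS

Walk through each heavy atom and fill implicit hydrogens from standard valence (C 4, N 3, O 2, S 2, halogen 1):
  atom 1: C, bond orders sum to 1 (valence 4) → 3 H
  atom 2: C, bond orders sum to 4 (valence 4) → 0 H
  atom 3: O, bond orders sum to 2 (valence 2) → 0 H
  atom 4: C, bond orders sum to 3 (valence 4) → 1 H
  atom 5: C, bond orders sum to 2 (valence 4) → 2 H
  atom 6: C, bond orders sum to 3 (valence 4) → 1 H
  atom 7: F (halogen, monovalent) → 0 H
  atom 8: C, bond orders sum to 3 (valence 4) → 1 H
  atom 9: C, bond orders sum to 1 (valence 4) → 3 H
  atom 10: C, bond orders sum to 3 (valence 4) → 1 H
  atom 11: S, bond orders sum to 1 (valence 2) → 1 H
Totals → C:8, H:13, F:1, O:1, S:1.
In Hill order: C8H13FOS.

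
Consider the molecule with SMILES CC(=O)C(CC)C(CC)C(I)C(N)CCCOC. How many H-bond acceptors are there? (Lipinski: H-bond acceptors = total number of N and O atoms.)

N atoms: 1; O atoms: 2.
Lipinski HBA = 1 + 2 = 3.

3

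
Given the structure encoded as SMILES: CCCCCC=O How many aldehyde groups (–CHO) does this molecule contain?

1

The aldehyde motif appears at heavy-atom position 6 in the SMILES.
Aldehyde count: 1.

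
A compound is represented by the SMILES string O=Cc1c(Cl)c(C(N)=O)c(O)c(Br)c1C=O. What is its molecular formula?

Walk through each heavy atom and fill implicit hydrogens from standard valence (C 4, N 3, O 2, S 2, halogen 1); for lowercase aromatic atoms, an aromatic c carries 1 H when it has two neighbours and 0 H with three, and aromatic n carries 0 H:
  atom 1: O, bond orders sum to 2 (valence 2) → 0 H
  atom 2: C, bond orders sum to 3 (valence 4) → 1 H
  atom 3: aromatic c, 3 neighbours → 0 H
  atom 4: aromatic c, 3 neighbours → 0 H
  atom 5: Cl (halogen, monovalent) → 0 H
  atom 6: aromatic c, 3 neighbours → 0 H
  atom 7: C, bond orders sum to 4 (valence 4) → 0 H
  atom 8: N, bond orders sum to 1 (valence 3) → 2 H
  atom 9: O, bond orders sum to 2 (valence 2) → 0 H
  atom 10: aromatic c, 3 neighbours → 0 H
  atom 11: O, bond orders sum to 1 (valence 2) → 1 H
  atom 12: aromatic c, 3 neighbours → 0 H
  atom 13: Br (halogen, monovalent) → 0 H
  atom 14: aromatic c, 3 neighbours → 0 H
  atom 15: C, bond orders sum to 3 (valence 4) → 1 H
  atom 16: O, bond orders sum to 2 (valence 2) → 0 H
Totals → C:9, H:5, Br:1, Cl:1, N:1, O:4.
In Hill order: C9H5BrClNO4.

C9H5BrClNO4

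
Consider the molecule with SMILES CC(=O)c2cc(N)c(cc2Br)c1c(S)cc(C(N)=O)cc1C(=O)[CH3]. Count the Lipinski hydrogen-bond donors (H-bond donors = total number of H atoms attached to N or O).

Donors: find every N or O and count the H atoms it carries.
  atom 3 (O): bond orders sum to 2 → 0 H
  atom 7 (N): bond orders sum to 1 → 2 H
  atom 18 (N): bond orders sum to 1 → 2 H
  atom 19 (O): bond orders sum to 2 → 0 H
  atom 23 (O): bond orders sum to 2 → 0 H
Lipinski HBD = 4.

4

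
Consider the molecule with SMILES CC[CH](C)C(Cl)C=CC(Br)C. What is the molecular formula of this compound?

C9H16BrCl

Walk through each heavy atom and fill implicit hydrogens from standard valence (C 4, N 3, O 2, S 2, halogen 1):
  atom 1: C, bond orders sum to 1 (valence 4) → 3 H
  atom 2: C, bond orders sum to 2 (valence 4) → 2 H
  atom 3: C with explicit H count 1
  atom 4: C, bond orders sum to 1 (valence 4) → 3 H
  atom 5: C, bond orders sum to 3 (valence 4) → 1 H
  atom 6: Cl (halogen, monovalent) → 0 H
  atom 7: C, bond orders sum to 3 (valence 4) → 1 H
  atom 8: C, bond orders sum to 3 (valence 4) → 1 H
  atom 9: C, bond orders sum to 3 (valence 4) → 1 H
  atom 10: Br (halogen, monovalent) → 0 H
  atom 11: C, bond orders sum to 1 (valence 4) → 3 H
Totals → C:9, H:16, Br:1, Cl:1.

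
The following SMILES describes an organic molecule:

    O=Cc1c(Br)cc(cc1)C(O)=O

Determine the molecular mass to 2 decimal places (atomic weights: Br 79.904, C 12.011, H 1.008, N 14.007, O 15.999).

229.03 g/mol

First, the molecular formula is C8H5BrO3 (counting implicit H from valence).
  Br: 1 × 79.904 = 79.904
  C: 8 × 12.011 = 96.088
  H: 5 × 1.008 = 5.040
  O: 3 × 15.999 = 47.997
Sum: 1×79.904 + 8×12.011 + 5×1.008 + 3×15.999 = 229.029 → 229.03 g/mol.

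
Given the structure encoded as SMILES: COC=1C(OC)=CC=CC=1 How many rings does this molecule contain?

1

In SMILES, each pair of matching ring-closure digits denotes one ring-closing bond; the number of such bonds equals the number of independent rings.
Ring-closure bonds here: 1.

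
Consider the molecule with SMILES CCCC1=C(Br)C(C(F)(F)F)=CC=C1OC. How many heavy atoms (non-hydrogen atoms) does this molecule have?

Every atom symbol written in the SMILES (organic subset) is one heavy atom; implicit H are not written.
Heavy atoms by element → Br:1, C:11, F:3, O:1.
Total: 16.

16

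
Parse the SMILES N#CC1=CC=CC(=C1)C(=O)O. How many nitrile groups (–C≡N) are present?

The nitrile motif appears at heavy-atom position 2 in the SMILES.
Other groups present: 1 carboxylic acid.
Nitrile count: 1.

1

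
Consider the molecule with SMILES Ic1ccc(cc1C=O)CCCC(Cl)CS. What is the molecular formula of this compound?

C12H14ClIOS

Walk through each heavy atom and fill implicit hydrogens from standard valence (C 4, N 3, O 2, S 2, halogen 1); for lowercase aromatic atoms, an aromatic c carries 1 H when it has two neighbours and 0 H with three, and aromatic n carries 0 H:
  atom 1: I (halogen, monovalent) → 0 H
  atom 2: aromatic c, 3 neighbours → 0 H
  atom 3: aromatic c, 2 neighbours → 1 H
  atom 4: aromatic c, 2 neighbours → 1 H
  atom 5: aromatic c, 3 neighbours → 0 H
  atom 6: aromatic c, 2 neighbours → 1 H
  atom 7: aromatic c, 3 neighbours → 0 H
  atom 8: C, bond orders sum to 3 (valence 4) → 1 H
  atom 9: O, bond orders sum to 2 (valence 2) → 0 H
  atom 10: C, bond orders sum to 2 (valence 4) → 2 H
  atom 11: C, bond orders sum to 2 (valence 4) → 2 H
  atom 12: C, bond orders sum to 2 (valence 4) → 2 H
  atom 13: C, bond orders sum to 3 (valence 4) → 1 H
  atom 14: Cl (halogen, monovalent) → 0 H
  atom 15: C, bond orders sum to 2 (valence 4) → 2 H
  atom 16: S, bond orders sum to 1 (valence 2) → 1 H
Totals → C:12, H:14, Cl:1, I:1, O:1, S:1.
In Hill order: C12H14ClIOS.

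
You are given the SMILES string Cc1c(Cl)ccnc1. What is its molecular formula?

Walk through each heavy atom and fill implicit hydrogens from standard valence (C 4, N 3, O 2, S 2, halogen 1); for lowercase aromatic atoms, an aromatic c carries 1 H when it has two neighbours and 0 H with three, and aromatic n carries 0 H:
  atom 1: C, bond orders sum to 1 (valence 4) → 3 H
  atom 2: aromatic c, 3 neighbours → 0 H
  atom 3: aromatic c, 3 neighbours → 0 H
  atom 4: Cl (halogen, monovalent) → 0 H
  atom 5: aromatic c, 2 neighbours → 1 H
  atom 6: aromatic c, 2 neighbours → 1 H
  atom 7: aromatic n, 2 neighbours → 0 H
  atom 8: aromatic c, 2 neighbours → 1 H
Totals → C:6, H:6, Cl:1, N:1.

C6H6ClN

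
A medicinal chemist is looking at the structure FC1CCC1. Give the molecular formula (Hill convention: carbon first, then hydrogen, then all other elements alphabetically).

C4H7F

Walk through each heavy atom and fill implicit hydrogens from standard valence (C 4, N 3, O 2, S 2, halogen 1):
  atom 1: F (halogen, monovalent) → 0 H
  atom 2: C, bond orders sum to 3 (valence 4) → 1 H
  atom 3: C, bond orders sum to 2 (valence 4) → 2 H
  atom 4: C, bond orders sum to 2 (valence 4) → 2 H
  atom 5: C, bond orders sum to 2 (valence 4) → 2 H
Totals → C:4, H:7, F:1.
In Hill order: C4H7F.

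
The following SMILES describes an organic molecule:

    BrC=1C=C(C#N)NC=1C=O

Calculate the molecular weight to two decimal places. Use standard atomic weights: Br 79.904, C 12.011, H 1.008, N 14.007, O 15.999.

First, the molecular formula is C6H3BrN2O (counting implicit H from valence).
  Br: 1 × 79.904 = 79.904
  C: 6 × 12.011 = 72.066
  H: 3 × 1.008 = 3.024
  N: 2 × 14.007 = 28.014
  O: 1 × 15.999 = 15.999
Sum: 1×79.904 + 6×12.011 + 3×1.008 + 2×14.007 + 1×15.999 = 199.007 → 199.01 g/mol.

199.01 g/mol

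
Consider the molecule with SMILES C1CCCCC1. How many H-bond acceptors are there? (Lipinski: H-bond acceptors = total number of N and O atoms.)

0

N atoms: 0; O atoms: 0.
Lipinski HBA = 0 + 0 = 0.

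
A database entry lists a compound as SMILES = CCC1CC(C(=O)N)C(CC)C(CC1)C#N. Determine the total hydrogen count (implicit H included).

Walk through each heavy atom and fill implicit hydrogens from standard valence (C 4, N 3, O 2, S 2, halogen 1):
  atom 1: C, bond orders sum to 1 (valence 4) → 3 H
  atom 2: C, bond orders sum to 2 (valence 4) → 2 H
  atom 3: C, bond orders sum to 3 (valence 4) → 1 H
  atom 4: C, bond orders sum to 2 (valence 4) → 2 H
  atom 5: C, bond orders sum to 3 (valence 4) → 1 H
  atom 6: C, bond orders sum to 4 (valence 4) → 0 H
  atom 7: O, bond orders sum to 2 (valence 2) → 0 H
  atom 8: N, bond orders sum to 1 (valence 3) → 2 H
  atom 9: C, bond orders sum to 3 (valence 4) → 1 H
  atom 10: C, bond orders sum to 2 (valence 4) → 2 H
  atom 11: C, bond orders sum to 1 (valence 4) → 3 H
  atom 12: C, bond orders sum to 3 (valence 4) → 1 H
  atom 13: C, bond orders sum to 2 (valence 4) → 2 H
  atom 14: C, bond orders sum to 2 (valence 4) → 2 H
  atom 15: C, bond orders sum to 4 (valence 4) → 0 H
  atom 16: N, bond orders sum to 3 (valence 3) → 0 H
Total hydrogens: 22.

22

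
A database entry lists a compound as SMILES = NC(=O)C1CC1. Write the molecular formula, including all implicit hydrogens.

Walk through each heavy atom and fill implicit hydrogens from standard valence (C 4, N 3, O 2, S 2, halogen 1):
  atom 1: N, bond orders sum to 1 (valence 3) → 2 H
  atom 2: C, bond orders sum to 4 (valence 4) → 0 H
  atom 3: O, bond orders sum to 2 (valence 2) → 0 H
  atom 4: C, bond orders sum to 3 (valence 4) → 1 H
  atom 5: C, bond orders sum to 2 (valence 4) → 2 H
  atom 6: C, bond orders sum to 2 (valence 4) → 2 H
Totals → C:4, H:7, N:1, O:1.

C4H7NO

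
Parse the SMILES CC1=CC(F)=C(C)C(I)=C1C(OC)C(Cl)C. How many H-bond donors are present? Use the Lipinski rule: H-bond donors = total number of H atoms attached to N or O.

Donors: find every N or O and count the H atoms it carries.
  atom 12 (O): bond orders sum to 2 → 0 H
Lipinski HBD = 0.

0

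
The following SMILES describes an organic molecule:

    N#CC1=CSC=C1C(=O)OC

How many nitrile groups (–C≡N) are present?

1

The nitrile motif appears at heavy-atom position 2 in the SMILES.
Other groups present: 1 ester.
Nitrile count: 1.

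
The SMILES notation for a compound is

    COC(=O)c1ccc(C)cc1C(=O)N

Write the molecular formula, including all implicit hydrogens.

C10H11NO3

Walk through each heavy atom and fill implicit hydrogens from standard valence (C 4, N 3, O 2, S 2, halogen 1); for lowercase aromatic atoms, an aromatic c carries 1 H when it has two neighbours and 0 H with three, and aromatic n carries 0 H:
  atom 1: C, bond orders sum to 1 (valence 4) → 3 H
  atom 2: O, bond orders sum to 2 (valence 2) → 0 H
  atom 3: C, bond orders sum to 4 (valence 4) → 0 H
  atom 4: O, bond orders sum to 2 (valence 2) → 0 H
  atom 5: aromatic c, 3 neighbours → 0 H
  atom 6: aromatic c, 2 neighbours → 1 H
  atom 7: aromatic c, 2 neighbours → 1 H
  atom 8: aromatic c, 3 neighbours → 0 H
  atom 9: C, bond orders sum to 1 (valence 4) → 3 H
  atom 10: aromatic c, 2 neighbours → 1 H
  atom 11: aromatic c, 3 neighbours → 0 H
  atom 12: C, bond orders sum to 4 (valence 4) → 0 H
  atom 13: O, bond orders sum to 2 (valence 2) → 0 H
  atom 14: N, bond orders sum to 1 (valence 3) → 2 H
Totals → C:10, H:11, N:1, O:3.
In Hill order: C10H11NO3.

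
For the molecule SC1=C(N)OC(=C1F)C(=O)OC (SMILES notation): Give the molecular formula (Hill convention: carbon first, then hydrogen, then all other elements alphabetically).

C6H6FNO3S

Walk through each heavy atom and fill implicit hydrogens from standard valence (C 4, N 3, O 2, S 2, halogen 1):
  atom 1: S, bond orders sum to 1 (valence 2) → 1 H
  atom 2: C, bond orders sum to 4 (valence 4) → 0 H
  atom 3: C, bond orders sum to 4 (valence 4) → 0 H
  atom 4: N, bond orders sum to 1 (valence 3) → 2 H
  atom 5: O, bond orders sum to 2 (valence 2) → 0 H
  atom 6: C, bond orders sum to 4 (valence 4) → 0 H
  atom 7: C, bond orders sum to 4 (valence 4) → 0 H
  atom 8: F (halogen, monovalent) → 0 H
  atom 9: C, bond orders sum to 4 (valence 4) → 0 H
  atom 10: O, bond orders sum to 2 (valence 2) → 0 H
  atom 11: O, bond orders sum to 2 (valence 2) → 0 H
  atom 12: C, bond orders sum to 1 (valence 4) → 3 H
Totals → C:6, H:6, F:1, N:1, O:3, S:1.
In Hill order: C6H6FNO3S.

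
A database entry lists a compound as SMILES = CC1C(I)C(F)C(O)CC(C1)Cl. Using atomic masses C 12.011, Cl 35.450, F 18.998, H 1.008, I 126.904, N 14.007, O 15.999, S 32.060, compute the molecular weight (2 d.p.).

306.54 g/mol

First, the molecular formula is C8H13ClFIO (counting implicit H from valence).
  C: 8 × 12.011 = 96.088
  Cl: 1 × 35.450 = 35.450
  F: 1 × 18.998 = 18.998
  H: 13 × 1.008 = 13.104
  I: 1 × 126.904 = 126.904
  O: 1 × 15.999 = 15.999
Sum: 8×12.011 + 1×35.450 + 1×18.998 + 13×1.008 + 1×126.904 + 1×15.999 = 306.543 → 306.54 g/mol.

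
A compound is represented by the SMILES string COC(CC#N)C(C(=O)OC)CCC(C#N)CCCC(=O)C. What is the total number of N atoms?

Scan the SMILES for N atoms (remember two-letter symbols like Cl and Br are single atoms).
Nitrogen count: 2.

2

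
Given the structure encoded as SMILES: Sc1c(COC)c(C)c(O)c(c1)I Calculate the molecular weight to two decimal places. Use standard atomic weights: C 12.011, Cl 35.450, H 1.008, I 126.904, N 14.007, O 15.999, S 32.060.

310.15 g/mol

First, the molecular formula is C9H11IO2S (counting implicit H from valence).
  C: 9 × 12.011 = 108.099
  H: 11 × 1.008 = 11.088
  I: 1 × 126.904 = 126.904
  O: 2 × 15.999 = 31.998
  S: 1 × 32.060 = 32.060
Sum: 9×12.011 + 11×1.008 + 1×126.904 + 2×15.999 + 1×32.060 = 310.149 → 310.15 g/mol.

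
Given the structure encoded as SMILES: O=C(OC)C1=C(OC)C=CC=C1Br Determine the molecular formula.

C9H9BrO3

Walk through each heavy atom and fill implicit hydrogens from standard valence (C 4, N 3, O 2, S 2, halogen 1):
  atom 1: O, bond orders sum to 2 (valence 2) → 0 H
  atom 2: C, bond orders sum to 4 (valence 4) → 0 H
  atom 3: O, bond orders sum to 2 (valence 2) → 0 H
  atom 4: C, bond orders sum to 1 (valence 4) → 3 H
  atom 5: C, bond orders sum to 4 (valence 4) → 0 H
  atom 6: C, bond orders sum to 4 (valence 4) → 0 H
  atom 7: O, bond orders sum to 2 (valence 2) → 0 H
  atom 8: C, bond orders sum to 1 (valence 4) → 3 H
  atom 9: C, bond orders sum to 3 (valence 4) → 1 H
  atom 10: C, bond orders sum to 3 (valence 4) → 1 H
  atom 11: C, bond orders sum to 3 (valence 4) → 1 H
  atom 12: C, bond orders sum to 4 (valence 4) → 0 H
  atom 13: Br (halogen, monovalent) → 0 H
Totals → C:9, H:9, Br:1, O:3.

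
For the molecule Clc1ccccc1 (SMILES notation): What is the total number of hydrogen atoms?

Walk through each heavy atom and fill implicit hydrogens from standard valence (C 4, N 3, O 2, S 2, halogen 1); for lowercase aromatic atoms, an aromatic c carries 1 H when it has two neighbours and 0 H with three, and aromatic n carries 0 H:
  atom 1: Cl (halogen, monovalent) → 0 H
  atom 2: aromatic c, 3 neighbours → 0 H
  atom 3: aromatic c, 2 neighbours → 1 H
  atom 4: aromatic c, 2 neighbours → 1 H
  atom 5: aromatic c, 2 neighbours → 1 H
  atom 6: aromatic c, 2 neighbours → 1 H
  atom 7: aromatic c, 2 neighbours → 1 H
Total hydrogens: 5.

5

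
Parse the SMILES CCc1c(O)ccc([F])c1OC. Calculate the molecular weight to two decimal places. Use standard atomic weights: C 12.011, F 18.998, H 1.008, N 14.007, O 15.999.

First, the molecular formula is C9H11FO2 (counting implicit H from valence).
  C: 9 × 12.011 = 108.099
  F: 1 × 18.998 = 18.998
  H: 11 × 1.008 = 11.088
  O: 2 × 15.999 = 31.998
Sum: 9×12.011 + 1×18.998 + 11×1.008 + 2×15.999 = 170.183 → 170.18 g/mol.

170.18 g/mol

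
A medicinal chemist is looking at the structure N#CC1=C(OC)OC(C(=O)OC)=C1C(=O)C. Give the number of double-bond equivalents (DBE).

7

Molecular formula: C10H9NO5.
DoU = (2C + 2 + N − H − X) / 2, where X is the halogen count and O/S are ignored.
    = (2·10 + 2 + 1 − 9 − 0) / 2 = 14 / 2 = 7.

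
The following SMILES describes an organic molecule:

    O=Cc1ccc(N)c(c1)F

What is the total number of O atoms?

Scan the SMILES for O atoms (remember two-letter symbols like Cl and Br are single atoms).
Oxygen count: 1.

1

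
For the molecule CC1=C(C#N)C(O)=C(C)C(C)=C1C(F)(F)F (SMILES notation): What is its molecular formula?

C11H10F3NO

Walk through each heavy atom and fill implicit hydrogens from standard valence (C 4, N 3, O 2, S 2, halogen 1):
  atom 1: C, bond orders sum to 1 (valence 4) → 3 H
  atom 2: C, bond orders sum to 4 (valence 4) → 0 H
  atom 3: C, bond orders sum to 4 (valence 4) → 0 H
  atom 4: C, bond orders sum to 4 (valence 4) → 0 H
  atom 5: N, bond orders sum to 3 (valence 3) → 0 H
  atom 6: C, bond orders sum to 4 (valence 4) → 0 H
  atom 7: O, bond orders sum to 1 (valence 2) → 1 H
  atom 8: C, bond orders sum to 4 (valence 4) → 0 H
  atom 9: C, bond orders sum to 1 (valence 4) → 3 H
  atom 10: C, bond orders sum to 4 (valence 4) → 0 H
  atom 11: C, bond orders sum to 1 (valence 4) → 3 H
  atom 12: C, bond orders sum to 4 (valence 4) → 0 H
  atom 13: C, bond orders sum to 4 (valence 4) → 0 H
  atom 14: F (halogen, monovalent) → 0 H
  atom 15: F (halogen, monovalent) → 0 H
  atom 16: F (halogen, monovalent) → 0 H
Totals → C:11, H:10, F:3, N:1, O:1.
In Hill order: C11H10F3NO.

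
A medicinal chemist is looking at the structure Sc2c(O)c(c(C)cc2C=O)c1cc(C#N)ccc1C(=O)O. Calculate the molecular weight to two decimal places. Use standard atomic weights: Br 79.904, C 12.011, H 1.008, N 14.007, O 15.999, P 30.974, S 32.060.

First, the molecular formula is C16H11NO4S (counting implicit H from valence).
  C: 16 × 12.011 = 192.176
  H: 11 × 1.008 = 11.088
  N: 1 × 14.007 = 14.007
  O: 4 × 15.999 = 63.996
  S: 1 × 32.060 = 32.060
Sum: 16×12.011 + 11×1.008 + 1×14.007 + 4×15.999 + 1×32.060 = 313.327 → 313.33 g/mol.

313.33 g/mol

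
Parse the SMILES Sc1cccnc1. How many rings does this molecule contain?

In SMILES, each pair of matching ring-closure digits denotes one ring-closing bond; the number of such bonds equals the number of independent rings.
Ring-closure bonds here: 1.

1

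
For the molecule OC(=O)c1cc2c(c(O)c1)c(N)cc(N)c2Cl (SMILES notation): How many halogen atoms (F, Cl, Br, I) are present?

1

Halogen atoms appear at heavy-atom position 17 (1×Cl).
Other groups present: 1 carboxylic acid, 1 hydroxyl, 2 primary amine.
Halogen count: 1.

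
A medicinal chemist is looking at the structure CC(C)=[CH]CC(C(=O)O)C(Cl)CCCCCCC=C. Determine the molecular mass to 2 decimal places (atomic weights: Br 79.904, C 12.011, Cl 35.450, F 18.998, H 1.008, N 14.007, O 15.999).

286.84 g/mol

First, the molecular formula is C16H27ClO2 (counting implicit H from valence).
  C: 16 × 12.011 = 192.176
  Cl: 1 × 35.450 = 35.450
  H: 27 × 1.008 = 27.216
  O: 2 × 15.999 = 31.998
Sum: 16×12.011 + 1×35.450 + 27×1.008 + 2×15.999 = 286.840 → 286.84 g/mol.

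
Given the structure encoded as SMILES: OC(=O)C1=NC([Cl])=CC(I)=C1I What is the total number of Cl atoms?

1

Scan the SMILES for Cl atoms (remember two-letter symbols like Cl and Br are single atoms).
Chlorine count: 1.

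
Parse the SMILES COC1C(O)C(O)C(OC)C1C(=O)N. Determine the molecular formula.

Walk through each heavy atom and fill implicit hydrogens from standard valence (C 4, N 3, O 2, S 2, halogen 1):
  atom 1: C, bond orders sum to 1 (valence 4) → 3 H
  atom 2: O, bond orders sum to 2 (valence 2) → 0 H
  atom 3: C, bond orders sum to 3 (valence 4) → 1 H
  atom 4: C, bond orders sum to 3 (valence 4) → 1 H
  atom 5: O, bond orders sum to 1 (valence 2) → 1 H
  atom 6: C, bond orders sum to 3 (valence 4) → 1 H
  atom 7: O, bond orders sum to 1 (valence 2) → 1 H
  atom 8: C, bond orders sum to 3 (valence 4) → 1 H
  atom 9: O, bond orders sum to 2 (valence 2) → 0 H
  atom 10: C, bond orders sum to 1 (valence 4) → 3 H
  atom 11: C, bond orders sum to 3 (valence 4) → 1 H
  atom 12: C, bond orders sum to 4 (valence 4) → 0 H
  atom 13: O, bond orders sum to 2 (valence 2) → 0 H
  atom 14: N, bond orders sum to 1 (valence 3) → 2 H
Totals → C:8, H:15, N:1, O:5.
In Hill order: C8H15NO5.

C8H15NO5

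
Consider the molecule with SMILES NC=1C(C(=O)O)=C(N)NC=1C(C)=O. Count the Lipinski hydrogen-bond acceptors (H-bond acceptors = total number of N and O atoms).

N atoms: 3; O atoms: 3.
Lipinski HBA = 3 + 3 = 6.

6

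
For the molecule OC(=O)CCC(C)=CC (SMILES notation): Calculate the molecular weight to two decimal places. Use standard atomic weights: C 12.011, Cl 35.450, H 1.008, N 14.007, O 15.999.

First, the molecular formula is C7H12O2 (counting implicit H from valence).
  C: 7 × 12.011 = 84.077
  H: 12 × 1.008 = 12.096
  O: 2 × 15.999 = 31.998
Sum: 7×12.011 + 12×1.008 + 2×15.999 = 128.171 → 128.17 g/mol.

128.17 g/mol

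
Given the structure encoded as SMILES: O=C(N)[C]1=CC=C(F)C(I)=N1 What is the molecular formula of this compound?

Walk through each heavy atom and fill implicit hydrogens from standard valence (C 4, N 3, O 2, S 2, halogen 1):
  atom 1: O, bond orders sum to 2 (valence 2) → 0 H
  atom 2: C, bond orders sum to 4 (valence 4) → 0 H
  atom 3: N, bond orders sum to 1 (valence 3) → 2 H
  atom 4: C with explicit H count 0
  atom 5: C, bond orders sum to 3 (valence 4) → 1 H
  atom 6: C, bond orders sum to 3 (valence 4) → 1 H
  atom 7: C, bond orders sum to 4 (valence 4) → 0 H
  atom 8: F (halogen, monovalent) → 0 H
  atom 9: C, bond orders sum to 4 (valence 4) → 0 H
  atom 10: I (halogen, monovalent) → 0 H
  atom 11: N, bond orders sum to 3 (valence 3) → 0 H
Totals → C:6, H:4, F:1, I:1, N:2, O:1.
In Hill order: C6H4FIN2O.

C6H4FIN2O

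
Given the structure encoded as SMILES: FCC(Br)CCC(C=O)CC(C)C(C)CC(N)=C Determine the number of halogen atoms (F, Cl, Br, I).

Halogen atoms appear at heavy-atom positions 1, 4 (1×Br, 1×F).
Other groups present: 1 aldehyde, 1 alkene, 1 primary amine.
Halogen count: 2.

2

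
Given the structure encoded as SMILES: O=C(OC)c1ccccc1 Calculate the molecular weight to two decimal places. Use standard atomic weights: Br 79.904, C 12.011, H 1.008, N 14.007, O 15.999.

136.15 g/mol

First, the molecular formula is C8H8O2 (counting implicit H from valence).
  C: 8 × 12.011 = 96.088
  H: 8 × 1.008 = 8.064
  O: 2 × 15.999 = 31.998
Sum: 8×12.011 + 8×1.008 + 2×15.999 = 136.150 → 136.15 g/mol.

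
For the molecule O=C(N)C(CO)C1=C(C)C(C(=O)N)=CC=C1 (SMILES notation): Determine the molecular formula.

Walk through each heavy atom and fill implicit hydrogens from standard valence (C 4, N 3, O 2, S 2, halogen 1):
  atom 1: O, bond orders sum to 2 (valence 2) → 0 H
  atom 2: C, bond orders sum to 4 (valence 4) → 0 H
  atom 3: N, bond orders sum to 1 (valence 3) → 2 H
  atom 4: C, bond orders sum to 3 (valence 4) → 1 H
  atom 5: C, bond orders sum to 2 (valence 4) → 2 H
  atom 6: O, bond orders sum to 1 (valence 2) → 1 H
  atom 7: C, bond orders sum to 4 (valence 4) → 0 H
  atom 8: C, bond orders sum to 4 (valence 4) → 0 H
  atom 9: C, bond orders sum to 1 (valence 4) → 3 H
  atom 10: C, bond orders sum to 4 (valence 4) → 0 H
  atom 11: C, bond orders sum to 4 (valence 4) → 0 H
  atom 12: O, bond orders sum to 2 (valence 2) → 0 H
  atom 13: N, bond orders sum to 1 (valence 3) → 2 H
  atom 14: C, bond orders sum to 3 (valence 4) → 1 H
  atom 15: C, bond orders sum to 3 (valence 4) → 1 H
  atom 16: C, bond orders sum to 3 (valence 4) → 1 H
Totals → C:11, H:14, N:2, O:3.
In Hill order: C11H14N2O3.

C11H14N2O3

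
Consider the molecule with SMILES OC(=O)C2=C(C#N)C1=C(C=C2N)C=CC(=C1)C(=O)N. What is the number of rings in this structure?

In SMILES, each pair of matching ring-closure digits denotes one ring-closing bond; the number of such bonds equals the number of independent rings.
Ring-closure bonds here: 2.

2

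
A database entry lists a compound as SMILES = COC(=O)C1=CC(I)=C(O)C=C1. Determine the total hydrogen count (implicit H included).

7

Walk through each heavy atom and fill implicit hydrogens from standard valence (C 4, N 3, O 2, S 2, halogen 1):
  atom 1: C, bond orders sum to 1 (valence 4) → 3 H
  atom 2: O, bond orders sum to 2 (valence 2) → 0 H
  atom 3: C, bond orders sum to 4 (valence 4) → 0 H
  atom 4: O, bond orders sum to 2 (valence 2) → 0 H
  atom 5: C, bond orders sum to 4 (valence 4) → 0 H
  atom 6: C, bond orders sum to 3 (valence 4) → 1 H
  atom 7: C, bond orders sum to 4 (valence 4) → 0 H
  atom 8: I (halogen, monovalent) → 0 H
  atom 9: C, bond orders sum to 4 (valence 4) → 0 H
  atom 10: O, bond orders sum to 1 (valence 2) → 1 H
  atom 11: C, bond orders sum to 3 (valence 4) → 1 H
  atom 12: C, bond orders sum to 3 (valence 4) → 1 H
Total hydrogens: 7.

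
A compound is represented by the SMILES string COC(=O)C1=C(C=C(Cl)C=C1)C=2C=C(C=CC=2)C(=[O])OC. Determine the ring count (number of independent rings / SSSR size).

In SMILES, each pair of matching ring-closure digits denotes one ring-closing bond; the number of such bonds equals the number of independent rings.
Ring-closure bonds here: 2.

2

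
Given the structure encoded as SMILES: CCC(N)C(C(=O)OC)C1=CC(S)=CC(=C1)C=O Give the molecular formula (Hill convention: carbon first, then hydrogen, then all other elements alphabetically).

C13H17NO3S

Walk through each heavy atom and fill implicit hydrogens from standard valence (C 4, N 3, O 2, S 2, halogen 1):
  atom 1: C, bond orders sum to 1 (valence 4) → 3 H
  atom 2: C, bond orders sum to 2 (valence 4) → 2 H
  atom 3: C, bond orders sum to 3 (valence 4) → 1 H
  atom 4: N, bond orders sum to 1 (valence 3) → 2 H
  atom 5: C, bond orders sum to 3 (valence 4) → 1 H
  atom 6: C, bond orders sum to 4 (valence 4) → 0 H
  atom 7: O, bond orders sum to 2 (valence 2) → 0 H
  atom 8: O, bond orders sum to 2 (valence 2) → 0 H
  atom 9: C, bond orders sum to 1 (valence 4) → 3 H
  atom 10: C, bond orders sum to 4 (valence 4) → 0 H
  atom 11: C, bond orders sum to 3 (valence 4) → 1 H
  atom 12: C, bond orders sum to 4 (valence 4) → 0 H
  atom 13: S, bond orders sum to 1 (valence 2) → 1 H
  atom 14: C, bond orders sum to 3 (valence 4) → 1 H
  atom 15: C, bond orders sum to 4 (valence 4) → 0 H
  atom 16: C, bond orders sum to 3 (valence 4) → 1 H
  atom 17: C, bond orders sum to 3 (valence 4) → 1 H
  atom 18: O, bond orders sum to 2 (valence 2) → 0 H
Totals → C:13, H:17, N:1, O:3, S:1.
In Hill order: C13H17NO3S.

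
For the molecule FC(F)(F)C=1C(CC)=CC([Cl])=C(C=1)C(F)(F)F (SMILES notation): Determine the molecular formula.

C10H7ClF6

Walk through each heavy atom and fill implicit hydrogens from standard valence (C 4, N 3, O 2, S 2, halogen 1):
  atom 1: F (halogen, monovalent) → 0 H
  atom 2: C, bond orders sum to 4 (valence 4) → 0 H
  atom 3: F (halogen, monovalent) → 0 H
  atom 4: F (halogen, monovalent) → 0 H
  atom 5: C, bond orders sum to 4 (valence 4) → 0 H
  atom 6: C, bond orders sum to 4 (valence 4) → 0 H
  atom 7: C, bond orders sum to 2 (valence 4) → 2 H
  atom 8: C, bond orders sum to 1 (valence 4) → 3 H
  atom 9: C, bond orders sum to 3 (valence 4) → 1 H
  atom 10: C, bond orders sum to 4 (valence 4) → 0 H
  atom 11: Cl with explicit H count 0
  atom 12: C, bond orders sum to 4 (valence 4) → 0 H
  atom 13: C, bond orders sum to 3 (valence 4) → 1 H
  atom 14: C, bond orders sum to 4 (valence 4) → 0 H
  atom 15: F (halogen, monovalent) → 0 H
  atom 16: F (halogen, monovalent) → 0 H
  atom 17: F (halogen, monovalent) → 0 H
Totals → C:10, H:7, Cl:1, F:6.
In Hill order: C10H7ClF6.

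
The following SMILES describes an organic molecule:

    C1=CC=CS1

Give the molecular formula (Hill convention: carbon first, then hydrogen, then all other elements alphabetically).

Walk through each heavy atom and fill implicit hydrogens from standard valence (C 4, N 3, O 2, S 2, halogen 1):
  atom 1: C, bond orders sum to 3 (valence 4) → 1 H
  atom 2: C, bond orders sum to 3 (valence 4) → 1 H
  atom 3: C, bond orders sum to 3 (valence 4) → 1 H
  atom 4: C, bond orders sum to 3 (valence 4) → 1 H
  atom 5: S, bond orders sum to 2 (valence 2) → 0 H
Totals → C:4, H:4, S:1.

C4H4S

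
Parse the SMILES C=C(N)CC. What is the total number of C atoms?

4

Count every carbon token in the SMILES (each C, including those in ring-closure positions and inside branches).
Carbon count: 4.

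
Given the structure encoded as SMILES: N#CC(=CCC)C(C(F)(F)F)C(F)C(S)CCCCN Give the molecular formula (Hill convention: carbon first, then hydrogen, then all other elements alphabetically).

Walk through each heavy atom and fill implicit hydrogens from standard valence (C 4, N 3, O 2, S 2, halogen 1):
  atom 1: N, bond orders sum to 3 (valence 3) → 0 H
  atom 2: C, bond orders sum to 4 (valence 4) → 0 H
  atom 3: C, bond orders sum to 4 (valence 4) → 0 H
  atom 4: C, bond orders sum to 3 (valence 4) → 1 H
  atom 5: C, bond orders sum to 2 (valence 4) → 2 H
  atom 6: C, bond orders sum to 1 (valence 4) → 3 H
  atom 7: C, bond orders sum to 3 (valence 4) → 1 H
  atom 8: C, bond orders sum to 4 (valence 4) → 0 H
  atom 9: F (halogen, monovalent) → 0 H
  atom 10: F (halogen, monovalent) → 0 H
  atom 11: F (halogen, monovalent) → 0 H
  atom 12: C, bond orders sum to 3 (valence 4) → 1 H
  atom 13: F (halogen, monovalent) → 0 H
  atom 14: C, bond orders sum to 3 (valence 4) → 1 H
  atom 15: S, bond orders sum to 1 (valence 2) → 1 H
  atom 16: C, bond orders sum to 2 (valence 4) → 2 H
  atom 17: C, bond orders sum to 2 (valence 4) → 2 H
  atom 18: C, bond orders sum to 2 (valence 4) → 2 H
  atom 19: C, bond orders sum to 2 (valence 4) → 2 H
  atom 20: N, bond orders sum to 1 (valence 3) → 2 H
Totals → C:13, H:20, F:4, N:2, S:1.
In Hill order: C13H20F4N2S.

C13H20F4N2S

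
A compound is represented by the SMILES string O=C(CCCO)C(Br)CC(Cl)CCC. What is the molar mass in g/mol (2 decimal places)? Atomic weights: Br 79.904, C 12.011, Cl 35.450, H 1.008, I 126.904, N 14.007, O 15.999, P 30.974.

First, the molecular formula is C10H18BrClO2 (counting implicit H from valence).
  Br: 1 × 79.904 = 79.904
  C: 10 × 12.011 = 120.110
  Cl: 1 × 35.450 = 35.450
  H: 18 × 1.008 = 18.144
  O: 2 × 15.999 = 31.998
Sum: 1×79.904 + 10×12.011 + 1×35.450 + 18×1.008 + 2×15.999 = 285.606 → 285.61 g/mol.

285.61 g/mol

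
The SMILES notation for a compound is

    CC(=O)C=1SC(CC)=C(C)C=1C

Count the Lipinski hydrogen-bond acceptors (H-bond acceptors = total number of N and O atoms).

N atoms: 0; O atoms: 1.
Lipinski HBA = 0 + 1 = 1.

1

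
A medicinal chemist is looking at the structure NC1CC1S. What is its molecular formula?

C3H7NS

Walk through each heavy atom and fill implicit hydrogens from standard valence (C 4, N 3, O 2, S 2, halogen 1):
  atom 1: N, bond orders sum to 1 (valence 3) → 2 H
  atom 2: C, bond orders sum to 3 (valence 4) → 1 H
  atom 3: C, bond orders sum to 2 (valence 4) → 2 H
  atom 4: C, bond orders sum to 3 (valence 4) → 1 H
  atom 5: S, bond orders sum to 1 (valence 2) → 1 H
Totals → C:3, H:7, N:1, S:1.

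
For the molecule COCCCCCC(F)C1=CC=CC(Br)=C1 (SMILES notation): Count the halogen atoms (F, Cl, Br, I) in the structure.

Halogen atoms appear at heavy-atom positions 9, 15 (1×Br, 1×F).
Other groups present: 1 ether.
Halogen count: 2.

2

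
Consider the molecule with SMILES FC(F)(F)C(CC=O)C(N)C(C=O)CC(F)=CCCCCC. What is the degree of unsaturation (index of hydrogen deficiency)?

3

Degree of unsaturation = (number of rings) + (number of π bonds).
Ring closures in the SMILES: 0.
π bonds: 3 double bonds (each 1 DoU) → 3 DoU from unsaturation.
Total DoU = 0 + 3 = 3.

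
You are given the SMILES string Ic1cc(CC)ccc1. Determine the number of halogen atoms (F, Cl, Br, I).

1

Halogen atoms appear at heavy-atom position 1 (1×I).
Halogen count: 1.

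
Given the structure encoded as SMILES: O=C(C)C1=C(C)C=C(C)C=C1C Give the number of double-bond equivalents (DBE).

5

Molecular formula: C11H14O.
DoU = (2C + 2 + N − H − X) / 2, where X is the halogen count and O/S are ignored.
    = (2·11 + 2 + 0 − 14 − 0) / 2 = 10 / 2 = 5.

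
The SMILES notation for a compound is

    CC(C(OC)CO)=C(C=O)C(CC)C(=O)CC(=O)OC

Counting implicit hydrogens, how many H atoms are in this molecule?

Walk through each heavy atom and fill implicit hydrogens from standard valence (C 4, N 3, O 2, S 2, halogen 1):
  atom 1: C, bond orders sum to 1 (valence 4) → 3 H
  atom 2: C, bond orders sum to 4 (valence 4) → 0 H
  atom 3: C, bond orders sum to 3 (valence 4) → 1 H
  atom 4: O, bond orders sum to 2 (valence 2) → 0 H
  atom 5: C, bond orders sum to 1 (valence 4) → 3 H
  atom 6: C, bond orders sum to 2 (valence 4) → 2 H
  atom 7: O, bond orders sum to 1 (valence 2) → 1 H
  atom 8: C, bond orders sum to 4 (valence 4) → 0 H
  atom 9: C, bond orders sum to 3 (valence 4) → 1 H
  atom 10: O, bond orders sum to 2 (valence 2) → 0 H
  atom 11: C, bond orders sum to 3 (valence 4) → 1 H
  atom 12: C, bond orders sum to 2 (valence 4) → 2 H
  atom 13: C, bond orders sum to 1 (valence 4) → 3 H
  atom 14: C, bond orders sum to 4 (valence 4) → 0 H
  atom 15: O, bond orders sum to 2 (valence 2) → 0 H
  atom 16: C, bond orders sum to 2 (valence 4) → 2 H
  atom 17: C, bond orders sum to 4 (valence 4) → 0 H
  atom 18: O, bond orders sum to 2 (valence 2) → 0 H
  atom 19: O, bond orders sum to 2 (valence 2) → 0 H
  atom 20: C, bond orders sum to 1 (valence 4) → 3 H
Total hydrogens: 22.

22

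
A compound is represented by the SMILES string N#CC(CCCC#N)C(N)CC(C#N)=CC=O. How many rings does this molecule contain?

In SMILES, each pair of matching ring-closure digits denotes one ring-closing bond; the number of such bonds equals the number of independent rings.
Ring-closure bonds here: 0.

0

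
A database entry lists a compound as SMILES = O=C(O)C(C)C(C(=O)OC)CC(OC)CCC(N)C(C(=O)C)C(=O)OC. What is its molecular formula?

Walk through each heavy atom and fill implicit hydrogens from standard valence (C 4, N 3, O 2, S 2, halogen 1):
  atom 1: O, bond orders sum to 2 (valence 2) → 0 H
  atom 2: C, bond orders sum to 4 (valence 4) → 0 H
  atom 3: O, bond orders sum to 1 (valence 2) → 1 H
  atom 4: C, bond orders sum to 3 (valence 4) → 1 H
  atom 5: C, bond orders sum to 1 (valence 4) → 3 H
  atom 6: C, bond orders sum to 3 (valence 4) → 1 H
  atom 7: C, bond orders sum to 4 (valence 4) → 0 H
  atom 8: O, bond orders sum to 2 (valence 2) → 0 H
  atom 9: O, bond orders sum to 2 (valence 2) → 0 H
  atom 10: C, bond orders sum to 1 (valence 4) → 3 H
  atom 11: C, bond orders sum to 2 (valence 4) → 2 H
  atom 12: C, bond orders sum to 3 (valence 4) → 1 H
  atom 13: O, bond orders sum to 2 (valence 2) → 0 H
  atom 14: C, bond orders sum to 1 (valence 4) → 3 H
  atom 15: C, bond orders sum to 2 (valence 4) → 2 H
  atom 16: C, bond orders sum to 2 (valence 4) → 2 H
  atom 17: C, bond orders sum to 3 (valence 4) → 1 H
  atom 18: N, bond orders sum to 1 (valence 3) → 2 H
  atom 19: C, bond orders sum to 3 (valence 4) → 1 H
  atom 20: C, bond orders sum to 4 (valence 4) → 0 H
  atom 21: O, bond orders sum to 2 (valence 2) → 0 H
  atom 22: C, bond orders sum to 1 (valence 4) → 3 H
  atom 23: C, bond orders sum to 4 (valence 4) → 0 H
  atom 24: O, bond orders sum to 2 (valence 2) → 0 H
  atom 25: O, bond orders sum to 2 (valence 2) → 0 H
  atom 26: C, bond orders sum to 1 (valence 4) → 3 H
Totals → C:17, H:29, N:1, O:8.
In Hill order: C17H29NO8.

C17H29NO8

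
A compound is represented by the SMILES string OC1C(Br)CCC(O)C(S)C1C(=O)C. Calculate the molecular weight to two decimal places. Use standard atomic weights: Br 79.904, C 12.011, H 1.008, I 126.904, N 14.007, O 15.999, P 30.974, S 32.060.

First, the molecular formula is C9H15BrO3S (counting implicit H from valence).
  Br: 1 × 79.904 = 79.904
  C: 9 × 12.011 = 108.099
  H: 15 × 1.008 = 15.120
  O: 3 × 15.999 = 47.997
  S: 1 × 32.060 = 32.060
Sum: 1×79.904 + 9×12.011 + 15×1.008 + 3×15.999 + 1×32.060 = 283.180 → 283.18 g/mol.

283.18 g/mol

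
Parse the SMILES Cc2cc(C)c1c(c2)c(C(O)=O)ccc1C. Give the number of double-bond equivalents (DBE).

Molecular formula: C14H14O2.
DoU = (2C + 2 + N − H − X) / 2, where X is the halogen count and O/S are ignored.
    = (2·14 + 2 + 0 − 14 − 0) / 2 = 16 / 2 = 8.

8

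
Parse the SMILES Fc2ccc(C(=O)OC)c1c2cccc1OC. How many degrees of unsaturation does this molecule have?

8

Molecular formula: C13H11FO3.
DoU = (2C + 2 + N − H − X) / 2, where X is the halogen count and O/S are ignored.
    = (2·13 + 2 + 0 − 11 − 1) / 2 = 16 / 2 = 8.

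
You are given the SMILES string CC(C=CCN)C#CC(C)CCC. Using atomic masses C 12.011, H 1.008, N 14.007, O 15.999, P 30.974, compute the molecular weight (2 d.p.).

179.31 g/mol

First, the molecular formula is C12H21N (counting implicit H from valence).
  C: 12 × 12.011 = 144.132
  H: 21 × 1.008 = 21.168
  N: 1 × 14.007 = 14.007
Sum: 12×12.011 + 21×1.008 + 1×14.007 = 179.307 → 179.31 g/mol.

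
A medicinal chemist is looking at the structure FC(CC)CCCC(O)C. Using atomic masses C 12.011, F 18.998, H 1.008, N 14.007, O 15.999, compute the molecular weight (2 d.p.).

148.22 g/mol

First, the molecular formula is C8H17FO (counting implicit H from valence).
  C: 8 × 12.011 = 96.088
  F: 1 × 18.998 = 18.998
  H: 17 × 1.008 = 17.136
  O: 1 × 15.999 = 15.999
Sum: 8×12.011 + 1×18.998 + 17×1.008 + 1×15.999 = 148.221 → 148.22 g/mol.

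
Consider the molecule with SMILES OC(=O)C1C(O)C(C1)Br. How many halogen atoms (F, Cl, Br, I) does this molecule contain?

1

Halogen atoms appear at heavy-atom position 9 (1×Br).
Other groups present: 1 carboxylic acid, 1 hydroxyl.
Halogen count: 1.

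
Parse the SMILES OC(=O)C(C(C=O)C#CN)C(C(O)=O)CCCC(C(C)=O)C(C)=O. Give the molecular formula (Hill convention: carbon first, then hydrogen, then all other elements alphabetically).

C16H21NO7

Walk through each heavy atom and fill implicit hydrogens from standard valence (C 4, N 3, O 2, S 2, halogen 1):
  atom 1: O, bond orders sum to 1 (valence 2) → 1 H
  atom 2: C, bond orders sum to 4 (valence 4) → 0 H
  atom 3: O, bond orders sum to 2 (valence 2) → 0 H
  atom 4: C, bond orders sum to 3 (valence 4) → 1 H
  atom 5: C, bond orders sum to 3 (valence 4) → 1 H
  atom 6: C, bond orders sum to 3 (valence 4) → 1 H
  atom 7: O, bond orders sum to 2 (valence 2) → 0 H
  atom 8: C, bond orders sum to 4 (valence 4) → 0 H
  atom 9: C, bond orders sum to 4 (valence 4) → 0 H
  atom 10: N, bond orders sum to 1 (valence 3) → 2 H
  atom 11: C, bond orders sum to 3 (valence 4) → 1 H
  atom 12: C, bond orders sum to 4 (valence 4) → 0 H
  atom 13: O, bond orders sum to 1 (valence 2) → 1 H
  atom 14: O, bond orders sum to 2 (valence 2) → 0 H
  atom 15: C, bond orders sum to 2 (valence 4) → 2 H
  atom 16: C, bond orders sum to 2 (valence 4) → 2 H
  atom 17: C, bond orders sum to 2 (valence 4) → 2 H
  atom 18: C, bond orders sum to 3 (valence 4) → 1 H
  atom 19: C, bond orders sum to 4 (valence 4) → 0 H
  atom 20: C, bond orders sum to 1 (valence 4) → 3 H
  atom 21: O, bond orders sum to 2 (valence 2) → 0 H
  atom 22: C, bond orders sum to 4 (valence 4) → 0 H
  atom 23: C, bond orders sum to 1 (valence 4) → 3 H
  atom 24: O, bond orders sum to 2 (valence 2) → 0 H
Totals → C:16, H:21, N:1, O:7.
In Hill order: C16H21NO7.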